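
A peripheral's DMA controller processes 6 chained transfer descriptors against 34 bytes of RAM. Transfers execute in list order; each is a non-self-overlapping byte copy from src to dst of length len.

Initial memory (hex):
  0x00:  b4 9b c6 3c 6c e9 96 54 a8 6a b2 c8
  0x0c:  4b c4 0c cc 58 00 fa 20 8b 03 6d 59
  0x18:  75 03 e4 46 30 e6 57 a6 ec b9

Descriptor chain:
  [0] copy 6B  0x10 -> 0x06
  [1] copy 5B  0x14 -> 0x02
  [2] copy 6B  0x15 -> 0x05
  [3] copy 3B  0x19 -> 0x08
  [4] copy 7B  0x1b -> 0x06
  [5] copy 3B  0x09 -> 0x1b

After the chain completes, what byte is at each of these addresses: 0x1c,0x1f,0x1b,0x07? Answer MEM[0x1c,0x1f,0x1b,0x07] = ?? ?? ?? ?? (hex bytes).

MEM[0x1c,0x1f,0x1b,0x07] = a6 a6 57 30

  after D0: wrote 6B at 0x06 = 5800fa208b03
  after D1: wrote 5B at 0x02 = 8b036d5975
  after D2: wrote 6B at 0x05 = 036d597503e4
  after D3: wrote 3B at 0x08 = 03e446
  after D4: wrote 7B at 0x06 = 4630e657a6ecb9
  after D5: wrote 3B at 0x1b = 57a6ec
query mem[0x1c]=0xa6, mem[0x1f]=0xa6, mem[0x1b]=0x57, mem[0x07]=0x30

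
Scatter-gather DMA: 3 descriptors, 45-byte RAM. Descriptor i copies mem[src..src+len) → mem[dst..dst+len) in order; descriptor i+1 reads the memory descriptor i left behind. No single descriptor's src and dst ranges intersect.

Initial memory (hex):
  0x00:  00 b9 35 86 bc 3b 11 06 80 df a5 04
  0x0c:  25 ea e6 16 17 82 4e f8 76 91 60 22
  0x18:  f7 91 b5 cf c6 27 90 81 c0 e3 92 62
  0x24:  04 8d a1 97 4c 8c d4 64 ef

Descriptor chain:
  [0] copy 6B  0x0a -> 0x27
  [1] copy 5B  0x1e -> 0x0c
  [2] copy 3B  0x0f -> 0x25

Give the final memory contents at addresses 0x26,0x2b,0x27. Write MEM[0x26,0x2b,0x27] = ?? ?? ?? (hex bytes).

MEM[0x26,0x2b,0x27] = 92 e6 82

#0 dst[0x27+6] := {0xa5,0x04,0x25,0xea,0xe6,0x16}
#1 dst[0x0c+5] := {0x90,0x81,0xc0,0xe3,0x92}
#2 dst[0x25+3] := {0xe3,0x92,0x82}
query mem[0x26]=0x92, mem[0x2b]=0xe6, mem[0x27]=0x82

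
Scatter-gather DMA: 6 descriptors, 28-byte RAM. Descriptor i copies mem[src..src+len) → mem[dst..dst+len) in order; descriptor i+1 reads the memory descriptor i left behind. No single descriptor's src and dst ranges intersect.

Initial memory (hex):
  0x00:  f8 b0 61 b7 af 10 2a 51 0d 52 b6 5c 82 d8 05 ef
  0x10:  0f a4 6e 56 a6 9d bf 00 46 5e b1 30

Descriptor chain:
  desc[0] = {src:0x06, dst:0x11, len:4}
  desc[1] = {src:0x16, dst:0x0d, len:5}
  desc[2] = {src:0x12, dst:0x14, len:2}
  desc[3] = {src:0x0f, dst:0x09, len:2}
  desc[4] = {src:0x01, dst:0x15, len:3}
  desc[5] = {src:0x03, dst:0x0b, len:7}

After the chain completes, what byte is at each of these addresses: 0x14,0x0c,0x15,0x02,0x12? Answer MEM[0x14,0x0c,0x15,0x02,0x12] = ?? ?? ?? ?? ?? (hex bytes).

MEM[0x14,0x0c,0x15,0x02,0x12] = 51 af b0 61 51

  after D0: wrote 4B at 0x11 = 2a510d52
  after D1: wrote 5B at 0x0d = bf00465eb1
  after D2: wrote 2B at 0x14 = 510d
  after D3: wrote 2B at 0x09 = 465e
  after D4: wrote 3B at 0x15 = b061b7
  after D5: wrote 7B at 0x0b = b7af102a510d46
query mem[0x14]=0x51, mem[0x0c]=0xaf, mem[0x15]=0xb0, mem[0x02]=0x61, mem[0x12]=0x51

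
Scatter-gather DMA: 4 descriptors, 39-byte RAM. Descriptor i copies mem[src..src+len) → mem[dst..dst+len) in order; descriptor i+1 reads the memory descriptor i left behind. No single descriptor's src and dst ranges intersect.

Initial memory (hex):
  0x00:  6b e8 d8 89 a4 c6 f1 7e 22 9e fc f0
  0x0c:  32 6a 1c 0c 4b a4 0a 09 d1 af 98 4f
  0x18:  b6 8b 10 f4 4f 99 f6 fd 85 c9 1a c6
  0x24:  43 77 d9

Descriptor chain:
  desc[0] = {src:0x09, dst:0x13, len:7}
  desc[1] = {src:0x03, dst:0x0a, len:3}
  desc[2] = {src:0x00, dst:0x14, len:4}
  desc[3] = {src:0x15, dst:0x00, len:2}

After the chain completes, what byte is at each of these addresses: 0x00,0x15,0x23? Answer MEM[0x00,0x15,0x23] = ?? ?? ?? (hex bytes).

#0 dst[0x13+7] := {0x9e,0xfc,0xf0,0x32,0x6a,0x1c,0x0c}
#1 dst[0x0a+3] := {0x89,0xa4,0xc6}
#2 dst[0x14+4] := {0x6b,0xe8,0xd8,0x89}
#3 dst[0x00+2] := {0xe8,0xd8}
query mem[0x00]=0xe8, mem[0x15]=0xe8, mem[0x23]=0xc6

MEM[0x00,0x15,0x23] = e8 e8 c6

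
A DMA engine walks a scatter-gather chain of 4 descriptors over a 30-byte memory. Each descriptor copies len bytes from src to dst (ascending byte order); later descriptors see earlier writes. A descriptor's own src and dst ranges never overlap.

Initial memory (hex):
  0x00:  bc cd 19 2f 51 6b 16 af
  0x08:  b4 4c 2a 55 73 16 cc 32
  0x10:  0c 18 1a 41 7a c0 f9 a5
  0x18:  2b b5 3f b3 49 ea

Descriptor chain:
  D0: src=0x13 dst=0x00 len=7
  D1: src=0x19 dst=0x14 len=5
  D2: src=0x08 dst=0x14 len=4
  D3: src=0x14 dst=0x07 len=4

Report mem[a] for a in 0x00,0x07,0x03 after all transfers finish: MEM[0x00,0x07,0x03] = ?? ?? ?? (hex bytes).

#0 dst[0x00+7] := {0x41,0x7a,0xc0,0xf9,0xa5,0x2b,0xb5}
#1 dst[0x14+5] := {0xb5,0x3f,0xb3,0x49,0xea}
#2 dst[0x14+4] := {0xb4,0x4c,0x2a,0x55}
#3 dst[0x07+4] := {0xb4,0x4c,0x2a,0x55}
query mem[0x00]=0x41, mem[0x07]=0xb4, mem[0x03]=0xf9

MEM[0x00,0x07,0x03] = 41 b4 f9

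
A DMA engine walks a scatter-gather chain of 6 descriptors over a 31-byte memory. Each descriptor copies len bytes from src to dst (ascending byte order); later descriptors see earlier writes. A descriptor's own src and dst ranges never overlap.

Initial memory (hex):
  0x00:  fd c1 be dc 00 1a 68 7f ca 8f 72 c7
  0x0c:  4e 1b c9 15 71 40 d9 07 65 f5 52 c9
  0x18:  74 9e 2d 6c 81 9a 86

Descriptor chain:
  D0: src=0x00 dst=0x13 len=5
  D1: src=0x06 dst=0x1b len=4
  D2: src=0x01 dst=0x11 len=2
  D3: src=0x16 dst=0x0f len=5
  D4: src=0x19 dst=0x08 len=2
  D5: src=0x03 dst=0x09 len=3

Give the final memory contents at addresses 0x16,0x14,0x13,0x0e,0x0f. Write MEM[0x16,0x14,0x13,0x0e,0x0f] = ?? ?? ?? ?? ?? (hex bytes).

MEM[0x16,0x14,0x13,0x0e,0x0f] = dc c1 2d c9 dc

D0: mem[0x13..0x17] <- [fd c1 be dc 00]
D1: mem[0x1b..0x1e] <- [68 7f ca 8f]
D2: mem[0x11..0x12] <- [c1 be]
D3: mem[0x0f..0x13] <- [dc 00 74 9e 2d]
D4: mem[0x08..0x09] <- [9e 2d]
D5: mem[0x09..0x0b] <- [dc 00 1a]
query mem[0x16]=0xdc, mem[0x14]=0xc1, mem[0x13]=0x2d, mem[0x0e]=0xc9, mem[0x0f]=0xdc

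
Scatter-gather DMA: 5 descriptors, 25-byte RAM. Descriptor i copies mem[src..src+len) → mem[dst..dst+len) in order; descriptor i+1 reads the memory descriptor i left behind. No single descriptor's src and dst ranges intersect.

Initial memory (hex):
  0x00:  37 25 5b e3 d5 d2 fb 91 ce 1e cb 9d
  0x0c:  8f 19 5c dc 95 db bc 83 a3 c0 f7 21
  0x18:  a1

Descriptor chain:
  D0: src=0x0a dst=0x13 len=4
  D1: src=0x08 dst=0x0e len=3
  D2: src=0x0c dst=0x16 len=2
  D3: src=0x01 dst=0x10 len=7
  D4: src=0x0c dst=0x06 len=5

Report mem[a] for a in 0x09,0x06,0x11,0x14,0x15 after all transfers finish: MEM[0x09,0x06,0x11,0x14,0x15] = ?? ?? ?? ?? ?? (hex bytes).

MEM[0x09,0x06,0x11,0x14,0x15] = 1e 8f 5b d2 fb

[0] 0x0a->0x13 len=4 : cb 9d 8f 19
[1] 0x08->0x0e len=3 : ce 1e cb
[2] 0x0c->0x16 len=2 : 8f 19
[3] 0x01->0x10 len=7 : 25 5b e3 d5 d2 fb 91
[4] 0x0c->0x06 len=5 : 8f 19 ce 1e 25
query mem[0x09]=0x1e, mem[0x06]=0x8f, mem[0x11]=0x5b, mem[0x14]=0xd2, mem[0x15]=0xfb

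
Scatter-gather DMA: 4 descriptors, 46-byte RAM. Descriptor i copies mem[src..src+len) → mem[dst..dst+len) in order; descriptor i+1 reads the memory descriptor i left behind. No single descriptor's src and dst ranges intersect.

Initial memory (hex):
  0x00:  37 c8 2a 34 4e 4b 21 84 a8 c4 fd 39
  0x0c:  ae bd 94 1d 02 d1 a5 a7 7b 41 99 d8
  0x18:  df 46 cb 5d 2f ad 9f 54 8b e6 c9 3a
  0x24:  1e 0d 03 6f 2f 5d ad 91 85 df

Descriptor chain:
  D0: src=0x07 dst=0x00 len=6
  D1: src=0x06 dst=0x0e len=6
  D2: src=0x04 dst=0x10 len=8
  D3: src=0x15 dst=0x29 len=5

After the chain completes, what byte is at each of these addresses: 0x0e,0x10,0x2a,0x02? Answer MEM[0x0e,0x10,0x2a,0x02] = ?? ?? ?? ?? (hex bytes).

  after D0: wrote 6B at 0x00 = 84a8c4fd39ae
  after D1: wrote 6B at 0x0e = 2184a8c4fd39
  after D2: wrote 8B at 0x10 = 39ae2184a8c4fd39
  after D3: wrote 5B at 0x29 = c4fd39df46
query mem[0x0e]=0x21, mem[0x10]=0x39, mem[0x2a]=0xfd, mem[0x02]=0xc4

MEM[0x0e,0x10,0x2a,0x02] = 21 39 fd c4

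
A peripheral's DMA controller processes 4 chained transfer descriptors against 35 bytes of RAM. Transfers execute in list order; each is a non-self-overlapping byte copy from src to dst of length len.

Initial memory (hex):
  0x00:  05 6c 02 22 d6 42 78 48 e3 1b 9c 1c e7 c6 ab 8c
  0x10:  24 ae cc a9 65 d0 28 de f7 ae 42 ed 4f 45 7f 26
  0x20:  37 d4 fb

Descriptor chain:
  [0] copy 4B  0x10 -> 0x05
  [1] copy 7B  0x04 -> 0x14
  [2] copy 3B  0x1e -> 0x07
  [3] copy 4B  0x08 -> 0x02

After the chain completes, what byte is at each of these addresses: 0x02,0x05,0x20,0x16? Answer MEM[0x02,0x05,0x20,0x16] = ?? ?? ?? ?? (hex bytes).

MEM[0x02,0x05,0x20,0x16] = 26 1c 37 ae

D0: mem[0x05..0x08] <- [24 ae cc a9]
D1: mem[0x14..0x1a] <- [d6 24 ae cc a9 1b 9c]
D2: mem[0x07..0x09] <- [7f 26 37]
D3: mem[0x02..0x05] <- [26 37 9c 1c]
query mem[0x02]=0x26, mem[0x05]=0x1c, mem[0x20]=0x37, mem[0x16]=0xae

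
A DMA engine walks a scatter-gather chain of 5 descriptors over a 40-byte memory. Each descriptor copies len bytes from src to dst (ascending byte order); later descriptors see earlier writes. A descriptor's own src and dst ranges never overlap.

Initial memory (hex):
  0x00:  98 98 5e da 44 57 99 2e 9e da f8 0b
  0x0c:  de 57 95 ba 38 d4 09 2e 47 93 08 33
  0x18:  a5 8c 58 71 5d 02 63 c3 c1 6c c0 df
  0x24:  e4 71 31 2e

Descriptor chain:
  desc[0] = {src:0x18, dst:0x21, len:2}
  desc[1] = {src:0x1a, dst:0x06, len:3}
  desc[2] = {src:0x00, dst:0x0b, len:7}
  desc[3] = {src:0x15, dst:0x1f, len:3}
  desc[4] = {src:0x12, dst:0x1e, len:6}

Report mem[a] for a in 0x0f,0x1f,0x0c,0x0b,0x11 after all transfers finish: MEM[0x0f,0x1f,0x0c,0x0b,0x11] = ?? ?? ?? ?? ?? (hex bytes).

MEM[0x0f,0x1f,0x0c,0x0b,0x11] = 44 2e 98 98 58

  after D0: wrote 2B at 0x21 = a58c
  after D1: wrote 3B at 0x06 = 58715d
  after D2: wrote 7B at 0x0b = 98985eda445758
  after D3: wrote 3B at 0x1f = 930833
  after D4: wrote 6B at 0x1e = 092e47930833
query mem[0x0f]=0x44, mem[0x1f]=0x2e, mem[0x0c]=0x98, mem[0x0b]=0x98, mem[0x11]=0x58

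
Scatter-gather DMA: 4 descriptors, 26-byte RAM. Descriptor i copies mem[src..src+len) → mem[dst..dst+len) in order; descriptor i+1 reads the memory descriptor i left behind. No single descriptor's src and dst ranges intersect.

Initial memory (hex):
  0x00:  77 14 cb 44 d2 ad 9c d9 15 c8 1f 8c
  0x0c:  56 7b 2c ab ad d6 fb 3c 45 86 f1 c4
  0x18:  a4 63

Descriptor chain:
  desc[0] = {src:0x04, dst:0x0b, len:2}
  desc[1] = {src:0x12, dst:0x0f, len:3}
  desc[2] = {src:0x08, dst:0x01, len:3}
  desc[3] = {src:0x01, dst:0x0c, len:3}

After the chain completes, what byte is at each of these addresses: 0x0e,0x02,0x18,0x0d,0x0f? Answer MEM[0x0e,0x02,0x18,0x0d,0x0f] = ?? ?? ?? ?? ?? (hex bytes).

MEM[0x0e,0x02,0x18,0x0d,0x0f] = 1f c8 a4 c8 fb

#0 dst[0x0b+2] := {0xd2,0xad}
#1 dst[0x0f+3] := {0xfb,0x3c,0x45}
#2 dst[0x01+3] := {0x15,0xc8,0x1f}
#3 dst[0x0c+3] := {0x15,0xc8,0x1f}
query mem[0x0e]=0x1f, mem[0x02]=0xc8, mem[0x18]=0xa4, mem[0x0d]=0xc8, mem[0x0f]=0xfb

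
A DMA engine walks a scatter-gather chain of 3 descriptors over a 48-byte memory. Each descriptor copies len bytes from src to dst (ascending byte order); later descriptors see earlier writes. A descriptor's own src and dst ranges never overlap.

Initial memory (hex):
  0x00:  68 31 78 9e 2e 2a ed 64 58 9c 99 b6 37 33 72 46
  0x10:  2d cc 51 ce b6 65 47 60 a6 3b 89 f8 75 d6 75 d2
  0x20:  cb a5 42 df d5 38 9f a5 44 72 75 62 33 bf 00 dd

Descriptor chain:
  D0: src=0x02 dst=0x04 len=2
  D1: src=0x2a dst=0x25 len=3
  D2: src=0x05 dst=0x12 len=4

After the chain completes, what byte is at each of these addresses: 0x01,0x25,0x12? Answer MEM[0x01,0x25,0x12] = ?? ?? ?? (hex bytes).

D0: mem[0x04..0x05] <- [78 9e]
D1: mem[0x25..0x27] <- [75 62 33]
D2: mem[0x12..0x15] <- [9e ed 64 58]
query mem[0x01]=0x31, mem[0x25]=0x75, mem[0x12]=0x9e

MEM[0x01,0x25,0x12] = 31 75 9e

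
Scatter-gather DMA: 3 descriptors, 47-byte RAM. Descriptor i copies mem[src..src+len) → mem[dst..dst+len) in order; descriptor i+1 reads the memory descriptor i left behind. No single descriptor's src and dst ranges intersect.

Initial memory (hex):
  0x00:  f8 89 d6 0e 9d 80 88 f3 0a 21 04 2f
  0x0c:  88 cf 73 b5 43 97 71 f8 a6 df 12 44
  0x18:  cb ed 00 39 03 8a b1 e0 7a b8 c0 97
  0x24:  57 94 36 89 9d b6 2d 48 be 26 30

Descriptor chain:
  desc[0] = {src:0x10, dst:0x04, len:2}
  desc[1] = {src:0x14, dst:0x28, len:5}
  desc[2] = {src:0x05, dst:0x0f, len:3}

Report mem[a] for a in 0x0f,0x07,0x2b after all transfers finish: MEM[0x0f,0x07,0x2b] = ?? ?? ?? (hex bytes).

  after D0: wrote 2B at 0x04 = 4397
  after D1: wrote 5B at 0x28 = a6df1244cb
  after D2: wrote 3B at 0x0f = 9788f3
query mem[0x0f]=0x97, mem[0x07]=0xf3, mem[0x2b]=0x44

MEM[0x0f,0x07,0x2b] = 97 f3 44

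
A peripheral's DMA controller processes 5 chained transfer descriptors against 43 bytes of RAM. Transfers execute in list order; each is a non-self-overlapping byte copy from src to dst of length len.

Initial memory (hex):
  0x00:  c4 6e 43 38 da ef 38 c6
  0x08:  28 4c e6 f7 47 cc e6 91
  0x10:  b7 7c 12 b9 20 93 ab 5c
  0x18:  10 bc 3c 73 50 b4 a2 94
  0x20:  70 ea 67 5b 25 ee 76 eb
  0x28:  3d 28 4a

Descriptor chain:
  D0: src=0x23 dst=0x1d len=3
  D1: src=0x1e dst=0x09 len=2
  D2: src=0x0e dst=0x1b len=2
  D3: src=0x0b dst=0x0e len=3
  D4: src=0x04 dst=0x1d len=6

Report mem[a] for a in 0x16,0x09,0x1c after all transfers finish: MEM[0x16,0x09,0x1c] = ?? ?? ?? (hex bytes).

MEM[0x16,0x09,0x1c] = ab 25 91

[0] 0x23->0x1d len=3 : 5b 25 ee
[1] 0x1e->0x09 len=2 : 25 ee
[2] 0x0e->0x1b len=2 : e6 91
[3] 0x0b->0x0e len=3 : f7 47 cc
[4] 0x04->0x1d len=6 : da ef 38 c6 28 25
query mem[0x16]=0xab, mem[0x09]=0x25, mem[0x1c]=0x91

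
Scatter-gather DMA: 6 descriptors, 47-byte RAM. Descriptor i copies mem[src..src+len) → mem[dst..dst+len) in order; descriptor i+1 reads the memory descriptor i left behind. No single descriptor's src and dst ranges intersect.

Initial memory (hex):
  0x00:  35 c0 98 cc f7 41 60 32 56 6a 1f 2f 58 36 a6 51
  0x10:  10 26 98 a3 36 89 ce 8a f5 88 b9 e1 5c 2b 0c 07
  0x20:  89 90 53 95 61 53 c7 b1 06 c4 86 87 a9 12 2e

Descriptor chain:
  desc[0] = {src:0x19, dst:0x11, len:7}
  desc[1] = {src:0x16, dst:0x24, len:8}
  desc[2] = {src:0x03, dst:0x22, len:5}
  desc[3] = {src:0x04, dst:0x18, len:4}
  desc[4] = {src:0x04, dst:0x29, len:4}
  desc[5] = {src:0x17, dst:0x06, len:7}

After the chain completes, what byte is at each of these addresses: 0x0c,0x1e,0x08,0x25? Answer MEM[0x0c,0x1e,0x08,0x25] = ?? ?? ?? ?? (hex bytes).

[0] 0x19->0x11 len=7 : 88 b9 e1 5c 2b 0c 07
[1] 0x16->0x24 len=8 : 0c 07 f5 88 b9 e1 5c 2b
[2] 0x03->0x22 len=5 : cc f7 41 60 32
[3] 0x04->0x18 len=4 : f7 41 60 32
[4] 0x04->0x29 len=4 : f7 41 60 32
[5] 0x17->0x06 len=7 : 07 f7 41 60 32 5c 2b
query mem[0x0c]=0x2b, mem[0x1e]=0x0c, mem[0x08]=0x41, mem[0x25]=0x60

MEM[0x0c,0x1e,0x08,0x25] = 2b 0c 41 60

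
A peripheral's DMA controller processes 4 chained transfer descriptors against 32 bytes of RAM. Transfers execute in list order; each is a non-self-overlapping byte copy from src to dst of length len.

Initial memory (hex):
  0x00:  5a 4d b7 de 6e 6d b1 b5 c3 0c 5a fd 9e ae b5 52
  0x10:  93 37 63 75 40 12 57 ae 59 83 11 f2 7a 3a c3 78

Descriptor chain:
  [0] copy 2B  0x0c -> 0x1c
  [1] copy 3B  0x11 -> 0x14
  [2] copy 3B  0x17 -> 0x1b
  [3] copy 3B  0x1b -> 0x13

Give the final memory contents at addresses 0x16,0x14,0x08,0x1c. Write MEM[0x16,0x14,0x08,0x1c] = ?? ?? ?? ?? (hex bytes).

MEM[0x16,0x14,0x08,0x1c] = 75 59 c3 59

#0 dst[0x1c+2] := {0x9e,0xae}
#1 dst[0x14+3] := {0x37,0x63,0x75}
#2 dst[0x1b+3] := {0xae,0x59,0x83}
#3 dst[0x13+3] := {0xae,0x59,0x83}
query mem[0x16]=0x75, mem[0x14]=0x59, mem[0x08]=0xc3, mem[0x1c]=0x59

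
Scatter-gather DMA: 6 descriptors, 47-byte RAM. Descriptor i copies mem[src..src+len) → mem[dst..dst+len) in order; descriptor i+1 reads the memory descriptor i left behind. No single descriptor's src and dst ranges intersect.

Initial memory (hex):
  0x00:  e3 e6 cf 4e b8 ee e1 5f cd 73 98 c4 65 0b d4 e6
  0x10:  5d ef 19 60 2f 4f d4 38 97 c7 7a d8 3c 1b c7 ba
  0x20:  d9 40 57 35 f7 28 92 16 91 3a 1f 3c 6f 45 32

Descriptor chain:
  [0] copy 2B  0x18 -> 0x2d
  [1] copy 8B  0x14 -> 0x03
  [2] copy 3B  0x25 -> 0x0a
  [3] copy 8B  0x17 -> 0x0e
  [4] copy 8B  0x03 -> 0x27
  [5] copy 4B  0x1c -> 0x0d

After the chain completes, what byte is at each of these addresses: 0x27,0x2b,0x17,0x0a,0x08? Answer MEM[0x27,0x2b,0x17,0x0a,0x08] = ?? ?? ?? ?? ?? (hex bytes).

MEM[0x27,0x2b,0x17,0x0a,0x08] = 2f 97 38 28 c7

  after D0: wrote 2B at 0x2d = 97c7
  after D1: wrote 8B at 0x03 = 2f4fd43897c77ad8
  after D2: wrote 3B at 0x0a = 289216
  after D3: wrote 8B at 0x0e = 3897c77ad83c1bc7
  after D4: wrote 8B at 0x27 = 2f4fd43897c77a28
  after D5: wrote 4B at 0x0d = 3c1bc7ba
query mem[0x27]=0x2f, mem[0x2b]=0x97, mem[0x17]=0x38, mem[0x0a]=0x28, mem[0x08]=0xc7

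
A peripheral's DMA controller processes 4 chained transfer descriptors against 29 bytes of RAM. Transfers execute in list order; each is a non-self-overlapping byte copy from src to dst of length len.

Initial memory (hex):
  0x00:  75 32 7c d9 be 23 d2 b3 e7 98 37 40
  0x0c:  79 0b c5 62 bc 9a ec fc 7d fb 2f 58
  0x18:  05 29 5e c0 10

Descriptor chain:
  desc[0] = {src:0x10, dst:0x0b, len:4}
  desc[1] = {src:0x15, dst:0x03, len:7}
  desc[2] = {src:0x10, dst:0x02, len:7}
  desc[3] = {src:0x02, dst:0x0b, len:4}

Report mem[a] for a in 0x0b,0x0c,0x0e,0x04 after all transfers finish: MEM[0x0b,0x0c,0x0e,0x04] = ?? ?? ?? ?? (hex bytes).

D0: mem[0x0b..0x0e] <- [bc 9a ec fc]
D1: mem[0x03..0x09] <- [fb 2f 58 05 29 5e c0]
D2: mem[0x02..0x08] <- [bc 9a ec fc 7d fb 2f]
D3: mem[0x0b..0x0e] <- [bc 9a ec fc]
query mem[0x0b]=0xbc, mem[0x0c]=0x9a, mem[0x0e]=0xfc, mem[0x04]=0xec

MEM[0x0b,0x0c,0x0e,0x04] = bc 9a fc ec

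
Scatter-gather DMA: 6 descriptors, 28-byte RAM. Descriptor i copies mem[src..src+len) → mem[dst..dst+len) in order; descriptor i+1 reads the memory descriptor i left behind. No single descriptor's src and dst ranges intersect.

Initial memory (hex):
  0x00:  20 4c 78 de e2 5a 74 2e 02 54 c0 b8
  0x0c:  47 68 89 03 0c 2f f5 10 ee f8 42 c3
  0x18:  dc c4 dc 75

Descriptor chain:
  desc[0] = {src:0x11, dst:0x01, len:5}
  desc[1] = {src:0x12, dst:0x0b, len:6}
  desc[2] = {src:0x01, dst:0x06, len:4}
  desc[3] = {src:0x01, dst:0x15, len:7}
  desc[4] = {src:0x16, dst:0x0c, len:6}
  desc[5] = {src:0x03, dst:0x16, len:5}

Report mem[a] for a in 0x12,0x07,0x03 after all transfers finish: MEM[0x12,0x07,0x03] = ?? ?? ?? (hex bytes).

MEM[0x12,0x07,0x03] = f5 f5 10

D0: mem[0x01..0x05] <- [2f f5 10 ee f8]
D1: mem[0x0b..0x10] <- [f5 10 ee f8 42 c3]
D2: mem[0x06..0x09] <- [2f f5 10 ee]
D3: mem[0x15..0x1b] <- [2f f5 10 ee f8 2f f5]
D4: mem[0x0c..0x11] <- [f5 10 ee f8 2f f5]
D5: mem[0x16..0x1a] <- [10 ee f8 2f f5]
query mem[0x12]=0xf5, mem[0x07]=0xf5, mem[0x03]=0x10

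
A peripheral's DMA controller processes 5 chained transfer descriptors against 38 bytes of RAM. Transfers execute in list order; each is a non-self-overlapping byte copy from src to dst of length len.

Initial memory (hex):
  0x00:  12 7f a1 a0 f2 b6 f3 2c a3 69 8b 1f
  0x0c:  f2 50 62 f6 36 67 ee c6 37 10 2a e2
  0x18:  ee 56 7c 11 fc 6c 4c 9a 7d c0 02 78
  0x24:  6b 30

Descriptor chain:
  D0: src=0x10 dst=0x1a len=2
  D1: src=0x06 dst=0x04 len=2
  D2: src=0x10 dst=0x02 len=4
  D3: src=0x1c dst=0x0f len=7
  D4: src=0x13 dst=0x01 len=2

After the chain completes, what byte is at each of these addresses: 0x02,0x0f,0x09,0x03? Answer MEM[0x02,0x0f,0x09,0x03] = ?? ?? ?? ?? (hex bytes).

MEM[0x02,0x0f,0x09,0x03] = c0 fc 69 67

D0: mem[0x1a..0x1b] <- [36 67]
D1: mem[0x04..0x05] <- [f3 2c]
D2: mem[0x02..0x05] <- [36 67 ee c6]
D3: mem[0x0f..0x15] <- [fc 6c 4c 9a 7d c0 02]
D4: mem[0x01..0x02] <- [7d c0]
query mem[0x02]=0xc0, mem[0x0f]=0xfc, mem[0x09]=0x69, mem[0x03]=0x67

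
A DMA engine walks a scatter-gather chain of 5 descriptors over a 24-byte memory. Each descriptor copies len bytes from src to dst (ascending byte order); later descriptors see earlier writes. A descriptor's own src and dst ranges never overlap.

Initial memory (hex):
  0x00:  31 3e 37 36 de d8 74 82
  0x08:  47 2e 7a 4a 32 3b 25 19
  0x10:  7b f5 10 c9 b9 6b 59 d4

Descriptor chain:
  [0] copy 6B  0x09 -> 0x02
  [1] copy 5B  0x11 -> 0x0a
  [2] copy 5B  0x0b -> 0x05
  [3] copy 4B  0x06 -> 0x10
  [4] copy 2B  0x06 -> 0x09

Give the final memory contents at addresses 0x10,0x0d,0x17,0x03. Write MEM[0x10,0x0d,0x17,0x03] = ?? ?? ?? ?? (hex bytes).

MEM[0x10,0x0d,0x17,0x03] = c9 b9 d4 7a

  after D0: wrote 6B at 0x02 = 2e7a4a323b25
  after D1: wrote 5B at 0x0a = f510c9b96b
  after D2: wrote 5B at 0x05 = 10c9b96b19
  after D3: wrote 4B at 0x10 = c9b96b19
  after D4: wrote 2B at 0x09 = c9b9
query mem[0x10]=0xc9, mem[0x0d]=0xb9, mem[0x17]=0xd4, mem[0x03]=0x7a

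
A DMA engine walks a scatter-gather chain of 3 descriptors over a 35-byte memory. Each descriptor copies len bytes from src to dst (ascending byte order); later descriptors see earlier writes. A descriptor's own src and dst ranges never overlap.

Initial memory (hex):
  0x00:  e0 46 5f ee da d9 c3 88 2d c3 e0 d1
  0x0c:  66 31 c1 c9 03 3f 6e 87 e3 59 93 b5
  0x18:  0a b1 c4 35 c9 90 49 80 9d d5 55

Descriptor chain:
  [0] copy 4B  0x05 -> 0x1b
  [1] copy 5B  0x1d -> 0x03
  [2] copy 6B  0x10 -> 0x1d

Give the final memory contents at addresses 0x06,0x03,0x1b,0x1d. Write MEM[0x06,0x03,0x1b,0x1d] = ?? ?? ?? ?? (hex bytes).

MEM[0x06,0x03,0x1b,0x1d] = 9d 88 d9 03

[0] 0x05->0x1b len=4 : d9 c3 88 2d
[1] 0x1d->0x03 len=5 : 88 2d 80 9d d5
[2] 0x10->0x1d len=6 : 03 3f 6e 87 e3 59
query mem[0x06]=0x9d, mem[0x03]=0x88, mem[0x1b]=0xd9, mem[0x1d]=0x03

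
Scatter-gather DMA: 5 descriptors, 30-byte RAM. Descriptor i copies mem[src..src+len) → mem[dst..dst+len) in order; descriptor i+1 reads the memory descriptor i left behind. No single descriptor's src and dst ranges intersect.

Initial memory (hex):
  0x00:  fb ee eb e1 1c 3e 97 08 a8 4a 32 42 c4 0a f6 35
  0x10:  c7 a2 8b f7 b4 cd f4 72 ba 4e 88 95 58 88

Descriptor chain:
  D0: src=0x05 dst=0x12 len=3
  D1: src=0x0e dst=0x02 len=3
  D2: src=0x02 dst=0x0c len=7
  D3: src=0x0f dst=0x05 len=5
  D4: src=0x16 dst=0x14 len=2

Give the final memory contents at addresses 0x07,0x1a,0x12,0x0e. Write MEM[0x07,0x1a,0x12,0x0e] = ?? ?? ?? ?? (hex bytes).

[0] 0x05->0x12 len=3 : 3e 97 08
[1] 0x0e->0x02 len=3 : f6 35 c7
[2] 0x02->0x0c len=7 : f6 35 c7 3e 97 08 a8
[3] 0x0f->0x05 len=5 : 3e 97 08 a8 97
[4] 0x16->0x14 len=2 : f4 72
query mem[0x07]=0x08, mem[0x1a]=0x88, mem[0x12]=0xa8, mem[0x0e]=0xc7

MEM[0x07,0x1a,0x12,0x0e] = 08 88 a8 c7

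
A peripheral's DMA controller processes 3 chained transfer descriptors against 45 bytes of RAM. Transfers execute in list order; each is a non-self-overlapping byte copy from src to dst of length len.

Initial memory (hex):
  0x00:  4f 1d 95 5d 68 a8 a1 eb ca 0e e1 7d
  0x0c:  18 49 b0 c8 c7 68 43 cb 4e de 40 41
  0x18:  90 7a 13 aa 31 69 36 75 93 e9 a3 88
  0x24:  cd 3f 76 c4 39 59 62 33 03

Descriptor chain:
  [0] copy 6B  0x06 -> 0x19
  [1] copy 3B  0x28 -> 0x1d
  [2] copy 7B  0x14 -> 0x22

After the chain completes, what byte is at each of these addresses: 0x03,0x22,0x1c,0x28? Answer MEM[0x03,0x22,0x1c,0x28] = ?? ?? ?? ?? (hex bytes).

#0 dst[0x19+6] := {0xa1,0xeb,0xca,0x0e,0xe1,0x7d}
#1 dst[0x1d+3] := {0x39,0x59,0x62}
#2 dst[0x22+7] := {0x4e,0xde,0x40,0x41,0x90,0xa1,0xeb}
query mem[0x03]=0x5d, mem[0x22]=0x4e, mem[0x1c]=0x0e, mem[0x28]=0xeb

MEM[0x03,0x22,0x1c,0x28] = 5d 4e 0e eb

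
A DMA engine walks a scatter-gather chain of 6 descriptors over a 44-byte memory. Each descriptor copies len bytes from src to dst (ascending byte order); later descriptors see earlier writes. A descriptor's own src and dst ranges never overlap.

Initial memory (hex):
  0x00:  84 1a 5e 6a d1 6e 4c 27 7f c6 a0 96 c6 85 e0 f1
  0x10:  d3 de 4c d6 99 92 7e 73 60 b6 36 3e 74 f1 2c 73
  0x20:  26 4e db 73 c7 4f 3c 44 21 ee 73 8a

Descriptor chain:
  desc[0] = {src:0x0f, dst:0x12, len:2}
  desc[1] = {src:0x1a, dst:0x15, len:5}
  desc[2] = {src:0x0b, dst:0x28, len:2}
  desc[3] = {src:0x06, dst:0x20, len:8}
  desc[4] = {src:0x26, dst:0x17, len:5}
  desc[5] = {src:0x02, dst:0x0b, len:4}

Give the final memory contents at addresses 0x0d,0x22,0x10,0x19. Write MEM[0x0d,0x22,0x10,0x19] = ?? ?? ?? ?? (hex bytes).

MEM[0x0d,0x22,0x10,0x19] = d1 7f d3 96

[0] 0x0f->0x12 len=2 : f1 d3
[1] 0x1a->0x15 len=5 : 36 3e 74 f1 2c
[2] 0x0b->0x28 len=2 : 96 c6
[3] 0x06->0x20 len=8 : 4c 27 7f c6 a0 96 c6 85
[4] 0x26->0x17 len=5 : c6 85 96 c6 73
[5] 0x02->0x0b len=4 : 5e 6a d1 6e
query mem[0x0d]=0xd1, mem[0x22]=0x7f, mem[0x10]=0xd3, mem[0x19]=0x96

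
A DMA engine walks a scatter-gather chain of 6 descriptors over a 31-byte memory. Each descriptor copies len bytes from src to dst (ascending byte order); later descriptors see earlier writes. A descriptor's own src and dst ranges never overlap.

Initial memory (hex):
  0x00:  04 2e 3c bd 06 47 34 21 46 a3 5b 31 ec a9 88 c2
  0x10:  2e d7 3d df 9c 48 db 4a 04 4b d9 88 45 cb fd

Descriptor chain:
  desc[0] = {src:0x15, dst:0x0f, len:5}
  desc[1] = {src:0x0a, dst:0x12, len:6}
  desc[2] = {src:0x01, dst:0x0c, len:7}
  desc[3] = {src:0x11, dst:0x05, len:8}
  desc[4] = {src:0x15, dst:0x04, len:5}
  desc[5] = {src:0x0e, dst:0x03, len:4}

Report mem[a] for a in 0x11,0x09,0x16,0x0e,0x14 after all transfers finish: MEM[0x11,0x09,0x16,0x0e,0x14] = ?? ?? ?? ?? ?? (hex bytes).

[0] 0x15->0x0f len=5 : 48 db 4a 04 4b
[1] 0x0a->0x12 len=6 : 5b 31 ec a9 88 48
[2] 0x01->0x0c len=7 : 2e 3c bd 06 47 34 21
[3] 0x11->0x05 len=8 : 34 21 31 ec a9 88 48 04
[4] 0x15->0x04 len=5 : a9 88 48 04 4b
[5] 0x0e->0x03 len=4 : bd 06 47 34
query mem[0x11]=0x34, mem[0x09]=0xa9, mem[0x16]=0x88, mem[0x0e]=0xbd, mem[0x14]=0xec

MEM[0x11,0x09,0x16,0x0e,0x14] = 34 a9 88 bd ec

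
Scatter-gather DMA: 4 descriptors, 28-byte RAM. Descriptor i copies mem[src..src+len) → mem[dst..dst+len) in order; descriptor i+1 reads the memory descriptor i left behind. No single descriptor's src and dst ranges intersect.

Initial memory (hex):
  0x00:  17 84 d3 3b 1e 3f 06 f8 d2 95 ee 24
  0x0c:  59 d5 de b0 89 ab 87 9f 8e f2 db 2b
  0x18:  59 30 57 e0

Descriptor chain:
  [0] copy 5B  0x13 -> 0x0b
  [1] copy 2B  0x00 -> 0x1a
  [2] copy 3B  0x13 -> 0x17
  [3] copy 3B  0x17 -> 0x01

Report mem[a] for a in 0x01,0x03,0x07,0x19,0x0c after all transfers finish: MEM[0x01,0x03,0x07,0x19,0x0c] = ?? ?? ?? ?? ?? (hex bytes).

MEM[0x01,0x03,0x07,0x19,0x0c] = 9f f2 f8 f2 8e

[0] 0x13->0x0b len=5 : 9f 8e f2 db 2b
[1] 0x00->0x1a len=2 : 17 84
[2] 0x13->0x17 len=3 : 9f 8e f2
[3] 0x17->0x01 len=3 : 9f 8e f2
query mem[0x01]=0x9f, mem[0x03]=0xf2, mem[0x07]=0xf8, mem[0x19]=0xf2, mem[0x0c]=0x8e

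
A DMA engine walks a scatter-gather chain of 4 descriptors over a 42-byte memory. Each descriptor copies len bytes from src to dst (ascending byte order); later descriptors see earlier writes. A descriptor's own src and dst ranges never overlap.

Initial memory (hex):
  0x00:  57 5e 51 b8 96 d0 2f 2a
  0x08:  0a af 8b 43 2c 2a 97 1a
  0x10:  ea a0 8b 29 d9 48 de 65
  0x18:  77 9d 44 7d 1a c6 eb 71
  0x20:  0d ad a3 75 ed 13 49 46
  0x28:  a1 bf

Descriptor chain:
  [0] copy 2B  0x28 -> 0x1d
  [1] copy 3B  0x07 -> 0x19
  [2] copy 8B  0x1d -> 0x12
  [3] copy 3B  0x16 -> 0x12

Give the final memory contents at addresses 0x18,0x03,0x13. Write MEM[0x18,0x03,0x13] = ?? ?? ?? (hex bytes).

D0: mem[0x1d..0x1e] <- [a1 bf]
D1: mem[0x19..0x1b] <- [2a 0a af]
D2: mem[0x12..0x19] <- [a1 bf 71 0d ad a3 75 ed]
D3: mem[0x12..0x14] <- [ad a3 75]
query mem[0x18]=0x75, mem[0x03]=0xb8, mem[0x13]=0xa3

MEM[0x18,0x03,0x13] = 75 b8 a3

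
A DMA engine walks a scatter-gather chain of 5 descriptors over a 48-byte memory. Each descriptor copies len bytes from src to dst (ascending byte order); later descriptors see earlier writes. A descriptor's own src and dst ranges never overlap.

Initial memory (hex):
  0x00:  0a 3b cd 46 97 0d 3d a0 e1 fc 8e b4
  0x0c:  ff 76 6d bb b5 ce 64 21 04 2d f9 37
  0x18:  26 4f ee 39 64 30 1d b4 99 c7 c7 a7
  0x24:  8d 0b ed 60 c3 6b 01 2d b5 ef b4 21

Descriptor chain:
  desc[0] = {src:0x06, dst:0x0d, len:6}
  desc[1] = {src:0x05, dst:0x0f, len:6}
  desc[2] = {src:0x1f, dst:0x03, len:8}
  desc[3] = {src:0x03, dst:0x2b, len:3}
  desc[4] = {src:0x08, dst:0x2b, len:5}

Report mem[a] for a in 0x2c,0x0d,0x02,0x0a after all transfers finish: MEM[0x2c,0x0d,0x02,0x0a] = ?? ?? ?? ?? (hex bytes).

#0 dst[0x0d+6] := {0x3d,0xa0,0xe1,0xfc,0x8e,0xb4}
#1 dst[0x0f+6] := {0x0d,0x3d,0xa0,0xe1,0xfc,0x8e}
#2 dst[0x03+8] := {0xb4,0x99,0xc7,0xc7,0xa7,0x8d,0x0b,0xed}
#3 dst[0x2b+3] := {0xb4,0x99,0xc7}
#4 dst[0x2b+5] := {0x8d,0x0b,0xed,0xb4,0xff}
query mem[0x2c]=0x0b, mem[0x0d]=0x3d, mem[0x02]=0xcd, mem[0x0a]=0xed

MEM[0x2c,0x0d,0x02,0x0a] = 0b 3d cd ed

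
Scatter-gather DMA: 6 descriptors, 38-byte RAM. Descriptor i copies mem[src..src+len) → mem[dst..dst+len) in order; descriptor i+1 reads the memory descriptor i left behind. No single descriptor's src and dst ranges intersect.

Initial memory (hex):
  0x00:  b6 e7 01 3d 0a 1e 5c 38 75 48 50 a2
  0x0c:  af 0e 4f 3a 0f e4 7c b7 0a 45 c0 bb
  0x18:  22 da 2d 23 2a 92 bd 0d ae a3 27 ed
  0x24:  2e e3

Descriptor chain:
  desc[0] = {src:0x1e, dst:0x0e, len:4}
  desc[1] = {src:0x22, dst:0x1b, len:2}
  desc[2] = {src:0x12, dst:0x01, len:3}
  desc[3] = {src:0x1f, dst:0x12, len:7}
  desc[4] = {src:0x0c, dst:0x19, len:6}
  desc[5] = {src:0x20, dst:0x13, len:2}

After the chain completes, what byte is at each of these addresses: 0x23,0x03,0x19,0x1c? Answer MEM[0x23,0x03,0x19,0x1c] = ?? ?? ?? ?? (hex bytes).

#0 dst[0x0e+4] := {0xbd,0x0d,0xae,0xa3}
#1 dst[0x1b+2] := {0x27,0xed}
#2 dst[0x01+3] := {0x7c,0xb7,0x0a}
#3 dst[0x12+7] := {0x0d,0xae,0xa3,0x27,0xed,0x2e,0xe3}
#4 dst[0x19+6] := {0xaf,0x0e,0xbd,0x0d,0xae,0xa3}
#5 dst[0x13+2] := {0xae,0xa3}
query mem[0x23]=0xed, mem[0x03]=0x0a, mem[0x19]=0xaf, mem[0x1c]=0x0d

MEM[0x23,0x03,0x19,0x1c] = ed 0a af 0d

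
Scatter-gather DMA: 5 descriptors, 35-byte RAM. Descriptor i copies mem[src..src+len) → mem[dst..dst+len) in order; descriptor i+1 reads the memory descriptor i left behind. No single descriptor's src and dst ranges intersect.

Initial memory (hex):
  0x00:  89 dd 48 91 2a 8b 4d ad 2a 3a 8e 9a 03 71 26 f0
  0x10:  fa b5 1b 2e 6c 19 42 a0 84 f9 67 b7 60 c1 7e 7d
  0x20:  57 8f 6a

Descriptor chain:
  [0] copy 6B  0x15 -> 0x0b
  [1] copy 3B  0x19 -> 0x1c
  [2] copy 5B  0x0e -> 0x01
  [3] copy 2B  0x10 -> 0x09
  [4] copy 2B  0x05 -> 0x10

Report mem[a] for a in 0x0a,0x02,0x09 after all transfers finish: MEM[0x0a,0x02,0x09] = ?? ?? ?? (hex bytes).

MEM[0x0a,0x02,0x09] = b5 f9 67

D0: mem[0x0b..0x10] <- [19 42 a0 84 f9 67]
D1: mem[0x1c..0x1e] <- [f9 67 b7]
D2: mem[0x01..0x05] <- [84 f9 67 b5 1b]
D3: mem[0x09..0x0a] <- [67 b5]
D4: mem[0x10..0x11] <- [1b 4d]
query mem[0x0a]=0xb5, mem[0x02]=0xf9, mem[0x09]=0x67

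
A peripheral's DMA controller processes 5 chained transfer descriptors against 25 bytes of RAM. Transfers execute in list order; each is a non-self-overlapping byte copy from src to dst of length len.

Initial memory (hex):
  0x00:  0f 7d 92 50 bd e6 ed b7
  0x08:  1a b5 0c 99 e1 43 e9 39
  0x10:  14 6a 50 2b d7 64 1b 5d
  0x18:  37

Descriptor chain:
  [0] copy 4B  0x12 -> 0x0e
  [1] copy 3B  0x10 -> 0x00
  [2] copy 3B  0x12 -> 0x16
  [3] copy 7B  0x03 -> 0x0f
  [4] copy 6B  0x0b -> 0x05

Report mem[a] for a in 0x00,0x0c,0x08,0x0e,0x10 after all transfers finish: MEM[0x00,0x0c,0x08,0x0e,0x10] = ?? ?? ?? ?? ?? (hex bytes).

#0 dst[0x0e+4] := {0x50,0x2b,0xd7,0x64}
#1 dst[0x00+3] := {0xd7,0x64,0x50}
#2 dst[0x16+3] := {0x50,0x2b,0xd7}
#3 dst[0x0f+7] := {0x50,0xbd,0xe6,0xed,0xb7,0x1a,0xb5}
#4 dst[0x05+6] := {0x99,0xe1,0x43,0x50,0x50,0xbd}
query mem[0x00]=0xd7, mem[0x0c]=0xe1, mem[0x08]=0x50, mem[0x0e]=0x50, mem[0x10]=0xbd

MEM[0x00,0x0c,0x08,0x0e,0x10] = d7 e1 50 50 bd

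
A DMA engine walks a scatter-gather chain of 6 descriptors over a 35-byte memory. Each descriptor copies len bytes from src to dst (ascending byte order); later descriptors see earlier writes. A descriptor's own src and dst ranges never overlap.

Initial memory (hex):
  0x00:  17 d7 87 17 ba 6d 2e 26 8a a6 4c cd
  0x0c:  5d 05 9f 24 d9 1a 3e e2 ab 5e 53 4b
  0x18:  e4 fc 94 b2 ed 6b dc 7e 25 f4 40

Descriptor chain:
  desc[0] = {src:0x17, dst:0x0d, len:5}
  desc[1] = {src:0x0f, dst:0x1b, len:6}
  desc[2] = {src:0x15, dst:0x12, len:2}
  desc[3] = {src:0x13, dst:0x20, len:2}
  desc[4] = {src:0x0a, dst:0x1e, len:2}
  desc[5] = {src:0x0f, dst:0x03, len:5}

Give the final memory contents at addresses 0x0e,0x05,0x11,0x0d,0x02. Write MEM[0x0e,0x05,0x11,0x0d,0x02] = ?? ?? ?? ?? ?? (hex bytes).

MEM[0x0e,0x05,0x11,0x0d,0x02] = e4 b2 b2 4b 87

[0] 0x17->0x0d len=5 : 4b e4 fc 94 b2
[1] 0x0f->0x1b len=6 : fc 94 b2 3e e2 ab
[2] 0x15->0x12 len=2 : 5e 53
[3] 0x13->0x20 len=2 : 53 ab
[4] 0x0a->0x1e len=2 : 4c cd
[5] 0x0f->0x03 len=5 : fc 94 b2 5e 53
query mem[0x0e]=0xe4, mem[0x05]=0xb2, mem[0x11]=0xb2, mem[0x0d]=0x4b, mem[0x02]=0x87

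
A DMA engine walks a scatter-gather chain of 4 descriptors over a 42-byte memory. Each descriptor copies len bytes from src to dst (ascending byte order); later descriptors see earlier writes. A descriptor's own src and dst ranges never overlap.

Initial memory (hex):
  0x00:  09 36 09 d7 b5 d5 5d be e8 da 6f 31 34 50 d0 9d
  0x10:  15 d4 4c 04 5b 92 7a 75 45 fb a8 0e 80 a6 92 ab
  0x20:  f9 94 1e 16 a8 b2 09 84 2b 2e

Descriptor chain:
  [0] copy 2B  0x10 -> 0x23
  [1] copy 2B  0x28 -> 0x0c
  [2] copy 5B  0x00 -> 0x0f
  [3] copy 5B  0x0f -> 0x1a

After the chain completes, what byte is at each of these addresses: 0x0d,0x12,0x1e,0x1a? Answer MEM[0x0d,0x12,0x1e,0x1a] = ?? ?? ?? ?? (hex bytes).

MEM[0x0d,0x12,0x1e,0x1a] = 2e d7 b5 09

D0: mem[0x23..0x24] <- [15 d4]
D1: mem[0x0c..0x0d] <- [2b 2e]
D2: mem[0x0f..0x13] <- [09 36 09 d7 b5]
D3: mem[0x1a..0x1e] <- [09 36 09 d7 b5]
query mem[0x0d]=0x2e, mem[0x12]=0xd7, mem[0x1e]=0xb5, mem[0x1a]=0x09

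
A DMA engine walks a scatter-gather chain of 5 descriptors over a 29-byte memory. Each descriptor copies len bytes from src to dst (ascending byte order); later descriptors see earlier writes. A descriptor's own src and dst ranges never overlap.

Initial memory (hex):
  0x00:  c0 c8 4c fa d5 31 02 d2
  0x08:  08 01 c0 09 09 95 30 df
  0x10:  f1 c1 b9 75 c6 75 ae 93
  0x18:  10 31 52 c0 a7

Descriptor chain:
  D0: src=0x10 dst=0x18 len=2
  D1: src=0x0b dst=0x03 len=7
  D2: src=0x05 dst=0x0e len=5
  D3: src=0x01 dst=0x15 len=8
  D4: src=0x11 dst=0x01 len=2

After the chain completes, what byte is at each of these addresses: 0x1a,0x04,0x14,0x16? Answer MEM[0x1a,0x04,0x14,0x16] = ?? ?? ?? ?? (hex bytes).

#0 dst[0x18+2] := {0xf1,0xc1}
#1 dst[0x03+7] := {0x09,0x09,0x95,0x30,0xdf,0xf1,0xc1}
#2 dst[0x0e+5] := {0x95,0x30,0xdf,0xf1,0xc1}
#3 dst[0x15+8] := {0xc8,0x4c,0x09,0x09,0x95,0x30,0xdf,0xf1}
#4 dst[0x01+2] := {0xf1,0xc1}
query mem[0x1a]=0x30, mem[0x04]=0x09, mem[0x14]=0xc6, mem[0x16]=0x4c

MEM[0x1a,0x04,0x14,0x16] = 30 09 c6 4c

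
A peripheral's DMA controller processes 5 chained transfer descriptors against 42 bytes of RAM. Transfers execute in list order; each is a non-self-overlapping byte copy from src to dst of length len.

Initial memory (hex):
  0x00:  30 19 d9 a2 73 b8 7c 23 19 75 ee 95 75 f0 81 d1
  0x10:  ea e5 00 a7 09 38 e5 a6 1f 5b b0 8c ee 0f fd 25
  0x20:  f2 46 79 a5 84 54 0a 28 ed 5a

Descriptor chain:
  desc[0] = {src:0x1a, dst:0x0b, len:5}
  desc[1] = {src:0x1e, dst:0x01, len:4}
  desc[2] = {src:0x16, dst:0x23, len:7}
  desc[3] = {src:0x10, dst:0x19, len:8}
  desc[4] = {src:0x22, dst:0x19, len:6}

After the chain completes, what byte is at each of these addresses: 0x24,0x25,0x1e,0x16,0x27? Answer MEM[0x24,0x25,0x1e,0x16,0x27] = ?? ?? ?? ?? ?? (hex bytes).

D0: mem[0x0b..0x0f] <- [b0 8c ee 0f fd]
D1: mem[0x01..0x04] <- [fd 25 f2 46]
D2: mem[0x23..0x29] <- [e5 a6 1f 5b b0 8c ee]
D3: mem[0x19..0x20] <- [ea e5 00 a7 09 38 e5 a6]
D4: mem[0x19..0x1e] <- [79 e5 a6 1f 5b b0]
query mem[0x24]=0xa6, mem[0x25]=0x1f, mem[0x1e]=0xb0, mem[0x16]=0xe5, mem[0x27]=0xb0

MEM[0x24,0x25,0x1e,0x16,0x27] = a6 1f b0 e5 b0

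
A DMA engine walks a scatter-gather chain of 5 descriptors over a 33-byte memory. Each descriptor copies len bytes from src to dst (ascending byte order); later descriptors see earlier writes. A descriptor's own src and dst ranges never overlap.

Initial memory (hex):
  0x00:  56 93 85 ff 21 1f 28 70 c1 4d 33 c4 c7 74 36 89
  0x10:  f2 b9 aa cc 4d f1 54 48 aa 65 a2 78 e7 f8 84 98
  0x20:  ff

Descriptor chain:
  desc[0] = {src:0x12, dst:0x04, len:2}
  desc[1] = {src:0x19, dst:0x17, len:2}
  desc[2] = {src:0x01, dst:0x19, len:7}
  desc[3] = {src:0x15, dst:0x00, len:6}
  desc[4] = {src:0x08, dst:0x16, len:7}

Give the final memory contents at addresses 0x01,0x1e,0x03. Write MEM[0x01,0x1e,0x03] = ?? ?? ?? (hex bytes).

MEM[0x01,0x1e,0x03] = 54 28 a2

D0: mem[0x04..0x05] <- [aa cc]
D1: mem[0x17..0x18] <- [65 a2]
D2: mem[0x19..0x1f] <- [93 85 ff aa cc 28 70]
D3: mem[0x00..0x05] <- [f1 54 65 a2 93 85]
D4: mem[0x16..0x1c] <- [c1 4d 33 c4 c7 74 36]
query mem[0x01]=0x54, mem[0x1e]=0x28, mem[0x03]=0xa2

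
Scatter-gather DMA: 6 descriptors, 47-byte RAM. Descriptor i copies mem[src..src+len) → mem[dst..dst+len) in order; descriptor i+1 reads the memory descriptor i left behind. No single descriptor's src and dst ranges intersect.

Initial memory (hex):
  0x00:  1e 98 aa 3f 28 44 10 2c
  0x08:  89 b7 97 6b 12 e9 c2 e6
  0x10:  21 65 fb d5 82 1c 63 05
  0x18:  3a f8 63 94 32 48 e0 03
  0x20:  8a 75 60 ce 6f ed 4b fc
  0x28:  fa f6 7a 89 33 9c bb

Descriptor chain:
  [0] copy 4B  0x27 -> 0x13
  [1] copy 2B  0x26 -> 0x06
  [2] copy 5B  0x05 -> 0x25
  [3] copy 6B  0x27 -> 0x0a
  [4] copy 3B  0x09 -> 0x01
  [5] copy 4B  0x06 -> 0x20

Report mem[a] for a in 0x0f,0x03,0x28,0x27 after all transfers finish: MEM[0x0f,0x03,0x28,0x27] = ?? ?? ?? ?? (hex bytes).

MEM[0x0f,0x03,0x28,0x27] = 33 89 89 fc

[0] 0x27->0x13 len=4 : fc fa f6 7a
[1] 0x26->0x06 len=2 : 4b fc
[2] 0x05->0x25 len=5 : 44 4b fc 89 b7
[3] 0x27->0x0a len=6 : fc 89 b7 7a 89 33
[4] 0x09->0x01 len=3 : b7 fc 89
[5] 0x06->0x20 len=4 : 4b fc 89 b7
query mem[0x0f]=0x33, mem[0x03]=0x89, mem[0x28]=0x89, mem[0x27]=0xfc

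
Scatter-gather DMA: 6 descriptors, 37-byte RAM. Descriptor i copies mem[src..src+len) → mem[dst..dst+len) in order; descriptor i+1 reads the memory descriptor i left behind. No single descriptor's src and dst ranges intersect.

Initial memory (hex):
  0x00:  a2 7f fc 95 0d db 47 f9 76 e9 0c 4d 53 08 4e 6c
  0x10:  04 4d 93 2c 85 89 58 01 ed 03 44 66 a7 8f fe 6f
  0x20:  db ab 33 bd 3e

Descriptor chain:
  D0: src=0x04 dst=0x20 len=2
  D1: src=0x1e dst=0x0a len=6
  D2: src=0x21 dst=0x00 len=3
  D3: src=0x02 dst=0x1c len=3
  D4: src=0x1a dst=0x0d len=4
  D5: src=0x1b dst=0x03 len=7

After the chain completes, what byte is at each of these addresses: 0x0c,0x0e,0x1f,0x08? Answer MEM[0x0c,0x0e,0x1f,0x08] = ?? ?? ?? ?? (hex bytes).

MEM[0x0c,0x0e,0x1f,0x08] = 0d 66 6f 0d

#0 dst[0x20+2] := {0x0d,0xdb}
#1 dst[0x0a+6] := {0xfe,0x6f,0x0d,0xdb,0x33,0xbd}
#2 dst[0x00+3] := {0xdb,0x33,0xbd}
#3 dst[0x1c+3] := {0xbd,0x95,0x0d}
#4 dst[0x0d+4] := {0x44,0x66,0xbd,0x95}
#5 dst[0x03+7] := {0x66,0xbd,0x95,0x0d,0x6f,0x0d,0xdb}
query mem[0x0c]=0x0d, mem[0x0e]=0x66, mem[0x1f]=0x6f, mem[0x08]=0x0d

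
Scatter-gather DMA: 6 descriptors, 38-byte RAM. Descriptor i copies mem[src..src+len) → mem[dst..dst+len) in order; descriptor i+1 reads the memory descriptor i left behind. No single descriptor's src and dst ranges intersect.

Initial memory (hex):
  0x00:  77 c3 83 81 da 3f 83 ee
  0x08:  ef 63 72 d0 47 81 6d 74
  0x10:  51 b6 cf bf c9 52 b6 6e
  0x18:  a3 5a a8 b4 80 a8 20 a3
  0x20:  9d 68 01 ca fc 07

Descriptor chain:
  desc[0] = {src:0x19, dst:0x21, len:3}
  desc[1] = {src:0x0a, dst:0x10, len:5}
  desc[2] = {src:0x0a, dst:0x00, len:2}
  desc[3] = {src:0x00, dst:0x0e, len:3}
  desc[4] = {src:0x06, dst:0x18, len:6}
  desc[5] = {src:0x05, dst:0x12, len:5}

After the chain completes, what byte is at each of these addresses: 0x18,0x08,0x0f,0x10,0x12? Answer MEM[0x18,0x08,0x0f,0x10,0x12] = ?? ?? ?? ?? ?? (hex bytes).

MEM[0x18,0x08,0x0f,0x10,0x12] = 83 ef d0 83 3f

#0 dst[0x21+3] := {0x5a,0xa8,0xb4}
#1 dst[0x10+5] := {0x72,0xd0,0x47,0x81,0x6d}
#2 dst[0x00+2] := {0x72,0xd0}
#3 dst[0x0e+3] := {0x72,0xd0,0x83}
#4 dst[0x18+6] := {0x83,0xee,0xef,0x63,0x72,0xd0}
#5 dst[0x12+5] := {0x3f,0x83,0xee,0xef,0x63}
query mem[0x18]=0x83, mem[0x08]=0xef, mem[0x0f]=0xd0, mem[0x10]=0x83, mem[0x12]=0x3f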